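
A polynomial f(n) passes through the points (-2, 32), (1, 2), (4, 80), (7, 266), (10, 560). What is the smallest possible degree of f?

Forward differences of the values at n = -2, 1, 4, 7, 10:
  f  : 32  2  80  266  560
  Δ  : -30  78  186  294
  Δ^2: 108  108  108
  Δ^3: 0  0
  Δ^4: 0
The second differences are constant (108) and nonzero, while all higher differences vanish, so the minimal degree is 2.

2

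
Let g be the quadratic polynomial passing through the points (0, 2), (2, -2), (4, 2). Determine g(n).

Write g(n) = an^2 + bn + c. Substituting each data point gives a linear system:
  c = 2
  4a + 2b + c = -2
  16a + 4b + c = 2
Solving the system yields a = 1, b = -4, c = 2.
So g(n) = n² - 4n + 2.
Check: g(0) = 2. ✓

g(n) = n^2 - 4n + 2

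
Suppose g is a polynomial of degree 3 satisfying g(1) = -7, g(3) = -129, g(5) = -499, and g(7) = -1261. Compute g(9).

-2559

Using the Lagrange interpolation formula with nodes 1, 3, 5, 7:
  L_0(s) = (s - 3)(s - 5)(s - 7) / -48
  L_1(s) = (s - 1)(s - 5)(s - 7) / 16
  L_2(s) = (s - 1)(s - 3)(s - 7) / -16
  L_3(s) = (s - 1)(s - 3)(s - 5) / 48
Then g(s) = -7·L_0(s) - 129·L_1(s) - 499·L_2(s) - 1261·L_3(s).
Expanding and collecting terms gives g(s) = -3s³ - 4s² - 6s + 6.
Evaluating at s = 9: g(9) = -2559.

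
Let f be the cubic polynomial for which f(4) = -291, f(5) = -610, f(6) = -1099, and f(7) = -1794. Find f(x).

Using the Lagrange interpolation formula with nodes 4, 5, 6, 7:
  L_0(x) = (x - 5)(x - 6)(x - 7) / -6
  L_1(x) = (x - 4)(x - 6)(x - 7) / 2
  L_2(x) = (x - 4)(x - 5)(x - 7) / -2
  L_3(x) = (x - 4)(x - 5)(x - 6) / 6
Then f(x) = -291·L_0(x) - 610·L_1(x) - 1099·L_2(x) - 1794·L_3(x).
Expanding and collecting terms gives f(x) = -6x^3 + 5x^2 + 2x + 5.
Check: f(4) = -291. ✓

f(x) = -6x^3 + 5x^2 + 2x + 5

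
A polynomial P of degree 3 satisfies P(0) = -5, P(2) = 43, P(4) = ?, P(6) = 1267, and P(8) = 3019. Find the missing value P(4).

On equispaced nodes a degree-3 polynomial has vanishing fourth forward difference, so
  P(0) - 4·P(2) + 6·P(4) - 4·P(6) + P(8) = 0.
Substituting the known values and solving for P(4):
  6·P(4) = 2226
  P(4) = 371.

371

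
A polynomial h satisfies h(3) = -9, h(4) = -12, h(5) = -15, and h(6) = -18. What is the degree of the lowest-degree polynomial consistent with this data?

1

Forward differences of the values at n = 3, 4, 5, 6:
  h  : -9  -12  -15  -18
  Δ  : -3  -3  -3
  Δ^2: 0  0
  Δ^3: 0
The first differences are constant (-3) and nonzero, while all higher differences vanish, so the minimal degree is 1.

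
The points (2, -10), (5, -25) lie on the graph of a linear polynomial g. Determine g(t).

Write g(t) = at + b. Substituting each data point gives a linear system:
  2a + b = -10
  5a + b = -25
Solving the system yields a = -5, b = 0.
So g(t) = -5t.
Check: g(2) = -10. ✓

g(t) = -5t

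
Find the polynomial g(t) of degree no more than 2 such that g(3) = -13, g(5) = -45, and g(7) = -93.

g(t) = -2t^2 + 5

Write g(t) = at^2 + bt + c. Substituting each data point gives a linear system:
  9a + 3b + c = -13
  25a + 5b + c = -45
  49a + 7b + c = -93
Solving the system yields a = -2, b = 0, c = 5.
So g(t) = -2t^2 + 5.
Check: g(3) = -13. ✓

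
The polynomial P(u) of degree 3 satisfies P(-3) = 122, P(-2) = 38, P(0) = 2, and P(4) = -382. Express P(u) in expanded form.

Write P(u) = au^3 + bu^2 + cu + d. Substituting each data point gives a linear system:
  -27a + 9b - 3c + d = 122
  -8a + 4b - 2c + d = 38
  d = 2
  64a + 16b + 4c + d = -382
Solving the system yields a = -5, b = -3, c = -4, d = 2.
So P(u) = -5u^3 - 3u^2 - 4u + 2.
Check: P(-3) = 122. ✓

P(u) = -5u^3 - 3u^2 - 4u + 2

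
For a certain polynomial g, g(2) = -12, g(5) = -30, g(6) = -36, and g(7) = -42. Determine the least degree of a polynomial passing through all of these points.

Divided differences on the nodes 2, 5, 6, 7:
  order 0: -12  -30  -36  -42
  order 1: -6  -6  -6
  order 2: 0  0
  order 3: 0
The order-1 divided differences are all -6 (nonzero) and every higher order vanishes, so the data lies on a polynomial of degree exactly 1.

1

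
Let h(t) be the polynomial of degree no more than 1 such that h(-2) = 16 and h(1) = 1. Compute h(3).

-9

Write h(t) = at + b. Substituting each data point gives a linear system:
  -2a + b = 16
  a + b = 1
Solving the system yields a = -5, b = 6.
So h(t) = -5t + 6.
Then h(3) = -9.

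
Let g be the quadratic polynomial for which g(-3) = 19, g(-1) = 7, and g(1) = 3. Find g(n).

g(n) = n^2 - 2n + 4

Using the Lagrange interpolation formula with nodes -3, -1, 1:
  L_0(n) = (n + 1)(n - 1) / 8
  L_1(n) = (n + 3)(n - 1) / -4
  L_2(n) = (n + 3)(n + 1) / 8
Then g(n) = 19·L_0(n) + 7·L_1(n) + 3·L_2(n).
Expanding and collecting terms gives g(n) = n² - 2n + 4.
Check: g(-1) = 7. ✓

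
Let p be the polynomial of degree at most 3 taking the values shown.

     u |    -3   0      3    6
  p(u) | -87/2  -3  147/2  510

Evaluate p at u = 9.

3261/2

Using the Lagrange interpolation formula with nodes -3, 0, 3, 6:
  L_0(u) = u(u - 3)(u - 6) / -162
  L_1(u) = (u + 3)(u - 3)(u - 6) / 54
  L_2(u) = (u + 3)u(u - 6) / -54
  L_3(u) = (u + 3)u(u - 3) / 162
Then p(u) = -87/2·L_0(u) - 3·L_1(u) + 147/2·L_2(u) + 510·L_3(u).
Expanding and collecting terms gives p(u) = 2u^3 + 2u^2 + (3/2)u - 3.
Evaluating at u = 9: p(9) = 3261/2.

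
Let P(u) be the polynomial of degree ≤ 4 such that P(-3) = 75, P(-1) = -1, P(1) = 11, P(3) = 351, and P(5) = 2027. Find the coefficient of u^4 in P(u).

2

Write P(u) = au^4 + bu^3 + cu^2 + du + e. Substituting each data point gives a linear system:
  81a - 27b + 9c - 3d + e = 75
  a - b + c - d + e = -1
  a + b + c + d + e = 11
  81a + 27b + 9c + 3d + e = 351
  625a + 125b + 25c + 5d + e = 2027
Solving the system yields a = 2, b = 5, c = 6, d = 1, e = -3.
So P(u) = 2u^4 + 5u^3 + 6u^2 + u - 3.
The leading coefficient is 2.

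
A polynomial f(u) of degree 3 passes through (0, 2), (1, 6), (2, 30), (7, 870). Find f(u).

f(u) = 2u^3 + 4u^2 - 2u + 2

Using the Lagrange interpolation formula with nodes 0, 1, 2, 7:
  L_0(u) = (u - 1)(u - 2)(u - 7) / -14
  L_1(u) = u(u - 2)(u - 7) / 6
  L_2(u) = u(u - 1)(u - 7) / -10
  L_3(u) = u(u - 1)(u - 2) / 210
Then f(u) = 2·L_0(u) + 6·L_1(u) + 30·L_2(u) + 870·L_3(u).
Expanding and collecting terms gives f(u) = 2u^3 + 4u^2 - 2u + 2.
Check: f(0) = 2. ✓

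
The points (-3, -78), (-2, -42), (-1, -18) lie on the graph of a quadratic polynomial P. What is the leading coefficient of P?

-6

Write P(x) = ax^2 + bx + c. Substituting each data point gives a linear system:
  9a - 3b + c = -78
  4a - 2b + c = -42
  a - b + c = -18
Solving the system yields a = -6, b = 6, c = -6.
So P(x) = -6x^2 + 6x - 6.
The leading coefficient is -6.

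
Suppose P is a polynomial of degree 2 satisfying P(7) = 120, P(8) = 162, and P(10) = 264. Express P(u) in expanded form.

P(u) = 3u^2 - 3u - 6

Using the Lagrange interpolation formula with nodes 7, 8, 10:
  L_0(u) = (u - 8)(u - 10) / 3
  L_1(u) = (u - 7)(u - 10) / -2
  L_2(u) = (u - 7)(u - 8) / 6
Then P(u) = 120·L_0(u) + 162·L_1(u) + 264·L_2(u).
Expanding and collecting terms gives P(u) = 3u² - 3u - 6.
Check: P(8) = 162. ✓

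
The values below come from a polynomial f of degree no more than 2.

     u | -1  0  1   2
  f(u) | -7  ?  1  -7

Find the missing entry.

1

The 3 known points determine the degree-2 polynomial uniquely.
Write f(u) = au^2 + bu + c. Substituting each data point gives a linear system:
  a - b + c = -7
  a + b + c = 1
  4a + 2b + c = -7
Solving the system yields a = -4, b = 4, c = 1.
So f(u) = -4u^2 + 4u + 1.
Then f(0) = 1.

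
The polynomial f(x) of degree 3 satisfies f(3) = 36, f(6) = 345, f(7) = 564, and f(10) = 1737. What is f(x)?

Write f(x) = ax^3 + bx^2 + cx + d. Substituting each data point gives a linear system:
  27a + 9b + 3c + d = 36
  216a + 36b + 6c + d = 345
  343a + 49b + 7c + d = 564
  1000a + 100b + 10c + d = 1737
Solving the system yields a = 2, b = -3, c = 4, d = -3.
So f(x) = 2x³ - 3x² + 4x - 3.
Check: f(10) = 1737. ✓

f(x) = 2x^3 - 3x^2 + 4x - 3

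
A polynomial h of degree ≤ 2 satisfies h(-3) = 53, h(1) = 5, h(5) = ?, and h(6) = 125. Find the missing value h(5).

85

The 3 known points determine the degree-2 polynomial uniquely.
Write h(s) = as^2 + bs + c. Substituting each data point gives a linear system:
  9a - 3b + c = 53
  a + b + c = 5
  36a + 6b + c = 125
Solving the system yields a = 4, b = -4, c = 5.
So h(s) = 4s^2 - 4s + 5.
Then h(5) = 85.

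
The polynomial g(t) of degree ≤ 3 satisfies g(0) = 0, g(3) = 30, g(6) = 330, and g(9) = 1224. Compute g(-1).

-6

Write g(t) = at^3 + bt^2 + ct + d. Substituting each data point gives a linear system:
  d = 0
  27a + 9b + 3c + d = 30
  216a + 36b + 6c + d = 330
  729a + 81b + 9c + d = 1224
Solving the system yields a = 2, b = -3, c = 1, d = 0.
So g(t) = 2t^3 - 3t^2 + t.
Then g(-1) = -6.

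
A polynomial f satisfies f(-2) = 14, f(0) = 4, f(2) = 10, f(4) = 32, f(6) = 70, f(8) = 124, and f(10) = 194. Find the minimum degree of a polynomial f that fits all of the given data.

Forward differences of the values at u = -2, 0, 2, 4, 6, 8, 10:
  f  : 14  4  10  32  70  124  194
  Δ  : -10  6  22  38  54  70
  Δ^2: 16  16  16  16  16
  Δ^3: 0  0  0  0
  Δ^4: 0  0  0
  Δ^5: 0  0
  Δ^6: 0
The second differences are constant (16) and nonzero, while all higher differences vanish, so the minimal degree is 2.

2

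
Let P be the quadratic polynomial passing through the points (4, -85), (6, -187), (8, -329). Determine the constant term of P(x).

-1

Write P(x) = ax^2 + bx + c. Substituting each data point gives a linear system:
  16a + 4b + c = -85
  36a + 6b + c = -187
  64a + 8b + c = -329
Solving the system yields a = -5, b = -1, c = -1.
So P(x) = -5x^2 - x - 1.
The constant term is -1.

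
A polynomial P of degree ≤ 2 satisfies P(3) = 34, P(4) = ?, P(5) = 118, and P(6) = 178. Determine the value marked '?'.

The 3 known points determine the degree-2 polynomial uniquely.
Write P(n) = an^2 + bn + c. Substituting each data point gives a linear system:
  9a + 3b + c = 34
  25a + 5b + c = 118
  36a + 6b + c = 178
Solving the system yields a = 6, b = -6, c = -2.
So P(n) = 6n² - 6n - 2.
Then P(4) = 70.

70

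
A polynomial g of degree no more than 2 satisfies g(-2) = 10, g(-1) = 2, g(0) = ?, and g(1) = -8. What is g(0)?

The 3 known points determine the degree-2 polynomial uniquely.
Write g(x) = ax^2 + bx + c. Substituting each data point gives a linear system:
  4a - 2b + c = 10
  a - b + c = 2
  a + b + c = -8
Solving the system yields a = 1, b = -5, c = -4.
So g(x) = x^2 - 5x - 4.
Then g(0) = -4.

-4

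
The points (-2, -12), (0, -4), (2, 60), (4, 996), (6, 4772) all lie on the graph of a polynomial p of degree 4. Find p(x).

p(x) = 3x^4 + 5x^3 - 5x^2 - 2x - 4

Using the Lagrange interpolation formula with nodes -2, 0, 2, 4, 6:
  L_0(x) = x(x - 2)(x - 4)(x - 6) / 384
  L_1(x) = (x + 2)(x - 2)(x - 4)(x - 6) / -96
  L_2(x) = (x + 2)x(x - 4)(x - 6) / 64
  L_3(x) = (x + 2)x(x - 2)(x - 6) / -96
  L_4(x) = (x + 2)x(x - 2)(x - 4) / 384
Then p(x) = -12·L_0(x) - 4·L_1(x) + 60·L_2(x) + 996·L_3(x) + 4772·L_4(x).
Expanding and collecting terms gives p(x) = 3x^4 + 5x^3 - 5x^2 - 2x - 4.
Check: p(0) = -4. ✓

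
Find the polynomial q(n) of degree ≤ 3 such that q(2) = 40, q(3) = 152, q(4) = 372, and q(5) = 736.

q(n) = 6n^3 - 2n - 4

Using the Lagrange interpolation formula with nodes 2, 3, 4, 5:
  L_0(n) = (n - 3)(n - 4)(n - 5) / -6
  L_1(n) = (n - 2)(n - 4)(n - 5) / 2
  L_2(n) = (n - 2)(n - 3)(n - 5) / -2
  L_3(n) = (n - 2)(n - 3)(n - 4) / 6
Then q(n) = 40·L_0(n) + 152·L_1(n) + 372·L_2(n) + 736·L_3(n).
Expanding and collecting terms gives q(n) = 6n³ - 2n - 4.
Check: q(4) = 372. ✓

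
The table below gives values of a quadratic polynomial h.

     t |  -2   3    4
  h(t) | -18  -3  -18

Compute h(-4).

Write h(t) = at^2 + bt + c. Substituting each data point gives a linear system:
  4a - 2b + c = -18
  9a + 3b + c = -3
  16a + 4b + c = -18
Solving the system yields a = -3, b = 6, c = 6.
So h(t) = -3t^2 + 6t + 6.
Then h(-4) = -66.

-66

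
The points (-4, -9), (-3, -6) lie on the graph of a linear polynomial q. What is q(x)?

q(x) = 3x + 3

Write q(x) = ax + b. Substituting each data point gives a linear system:
  -4a + b = -9
  -3a + b = -6
Solving the system yields a = 3, b = 3.
So q(x) = 3x + 3.
Check: q(-3) = -6. ✓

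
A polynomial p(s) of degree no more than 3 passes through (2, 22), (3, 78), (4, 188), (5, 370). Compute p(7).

1022

Using the Lagrange interpolation formula with nodes 2, 3, 4, 5:
  L_0(s) = (s - 3)(s - 4)(s - 5) / -6
  L_1(s) = (s - 2)(s - 4)(s - 5) / 2
  L_2(s) = (s - 2)(s - 3)(s - 5) / -2
  L_3(s) = (s - 2)(s - 3)(s - 4) / 6
Then p(s) = 22·L_0(s) + 78·L_1(s) + 188·L_2(s) + 370·L_3(s).
Expanding and collecting terms gives p(s) = 3s^3 - s.
Evaluating at s = 7: p(7) = 1022.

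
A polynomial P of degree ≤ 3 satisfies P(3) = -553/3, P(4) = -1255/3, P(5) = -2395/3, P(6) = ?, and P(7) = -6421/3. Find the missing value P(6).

On equispaced nodes a degree-3 polynomial has vanishing fourth forward difference, so
  P(3) - 4·P(4) + 6·P(5) - 4·P(6) + P(7) = 0.
Substituting the known values and solving for P(6):
  -4·P(6) = 16324/3
  P(6) = -4081/3.

-4081/3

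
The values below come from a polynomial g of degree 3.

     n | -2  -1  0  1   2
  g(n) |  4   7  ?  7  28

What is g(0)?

4

On equispaced nodes a degree-3 polynomial has vanishing fourth forward difference, so
  g(-2) - 4·g(-1) + 6·g(0) - 4·g(1) + g(2) = 0.
Substituting the known values and solving for g(0):
  6·g(0) = 24
  g(0) = 4.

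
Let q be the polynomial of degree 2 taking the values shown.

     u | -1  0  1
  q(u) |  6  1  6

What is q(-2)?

Write q(u) = au^2 + bu + c. Substituting each data point gives a linear system:
  a - b + c = 6
  c = 1
  a + b + c = 6
Solving the system yields a = 5, b = 0, c = 1.
So q(u) = 5u^2 + 1.
Then q(-2) = 21.

21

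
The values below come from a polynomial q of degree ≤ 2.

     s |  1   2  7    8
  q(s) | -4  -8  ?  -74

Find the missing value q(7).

The 3 known points determine the degree-2 polynomial uniquely.
Write q(s) = as^2 + bs + c. Substituting each data point gives a linear system:
  a + b + c = -4
  4a + 2b + c = -8
  64a + 8b + c = -74
Solving the system yields a = -1, b = -1, c = -2.
So q(s) = -s^2 - s - 2.
Then q(7) = -58.

-58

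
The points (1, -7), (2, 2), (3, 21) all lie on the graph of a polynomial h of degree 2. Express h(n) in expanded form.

Using the Lagrange interpolation formula with nodes 1, 2, 3:
  L_0(n) = (n - 2)(n - 3) / 2
  L_1(n) = (n - 1)(n - 3) / -1
  L_2(n) = (n - 1)(n - 2) / 2
Then h(n) = -7·L_0(n) + 2·L_1(n) + 21·L_2(n).
Expanding and collecting terms gives h(n) = 5n^2 - 6n - 6.
Check: h(2) = 2. ✓

h(n) = 5n^2 - 6n - 6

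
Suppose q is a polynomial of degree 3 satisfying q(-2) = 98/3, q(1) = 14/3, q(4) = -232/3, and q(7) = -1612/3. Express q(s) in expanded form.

Write q(s) = as^3 + bs^2 + cs + d. Substituting each data point gives a linear system:
  -8a + 4b - 2c + d = 98/3
  a + b + c + d = 14/3
  64a + 16b + 4c + d = -232/3
  343a + 49b + 7c + d = -1612/3
Solving the system yields a = -2, b = 3, c = -1/3, d = 4.
So q(s) = -2s^3 + 3s^2 - (1/3)s + 4.
Check: q(1) = 14/3. ✓

q(s) = -2s^3 + 3s^2 - (1/3)s + 4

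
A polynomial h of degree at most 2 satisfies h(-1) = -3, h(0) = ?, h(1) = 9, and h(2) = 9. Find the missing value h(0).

On equispaced nodes a degree-2 polynomial has vanishing third forward difference, so
  - h(-1) + 3·h(0) - 3·h(1) + h(2) = 0.
Substituting the known values and solving for h(0):
  3·h(0) = 15
  h(0) = 5.

5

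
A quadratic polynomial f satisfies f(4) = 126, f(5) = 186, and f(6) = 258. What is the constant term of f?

6

Write f(s) = as^2 + bs + c. Substituting each data point gives a linear system:
  16a + 4b + c = 126
  25a + 5b + c = 186
  36a + 6b + c = 258
Solving the system yields a = 6, b = 6, c = 6.
So f(s) = 6s^2 + 6s + 6.
The constant term is 6.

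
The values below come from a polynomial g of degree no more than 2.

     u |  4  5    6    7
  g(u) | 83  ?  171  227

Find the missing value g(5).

The 3 known points determine the degree-2 polynomial uniquely.
Write g(u) = au^2 + bu + c. Substituting each data point gives a linear system:
  16a + 4b + c = 83
  36a + 6b + c = 171
  49a + 7b + c = 227
Solving the system yields a = 4, b = 4, c = 3.
So g(u) = 4u^2 + 4u + 3.
Then g(5) = 123.

123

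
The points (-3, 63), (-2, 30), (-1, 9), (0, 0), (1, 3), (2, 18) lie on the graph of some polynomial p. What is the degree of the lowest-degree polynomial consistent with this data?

Forward differences of the values at x = -3, -2, -1, 0, 1, 2:
  p  : 63  30  9  0  3  18
  Δ  : -33  -21  -9  3  15
  Δ^2: 12  12  12  12
  Δ^3: 0  0  0
  Δ^4: 0  0
  Δ^5: 0
The second differences are constant (12) and nonzero, while all higher differences vanish, so the minimal degree is 2.

2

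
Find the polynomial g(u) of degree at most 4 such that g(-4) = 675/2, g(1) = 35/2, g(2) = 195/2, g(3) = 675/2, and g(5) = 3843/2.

Using the Lagrange interpolation formula with nodes -4, 1, 2, 3, 5:
  L_0(u) = (u - 1)(u - 2)(u - 3)(u - 5) / 1890
  L_1(u) = (u + 4)(u - 2)(u - 3)(u - 5) / -40
  L_2(u) = (u + 4)(u - 1)(u - 3)(u - 5) / 18
  L_3(u) = (u + 4)(u - 1)(u - 2)(u - 5) / -28
  L_4(u) = (u + 4)(u - 1)(u - 2)(u - 3) / 216
Then g(u) = 675/2·L_0(u) + 35/2·L_1(u) + 195/2·L_2(u) + 675/2·L_3(u) + 3843/2·L_4(u).
Expanding and collecting terms gives g(u) = 2u^4 + 4u^3 + 6u^2 + 4u + 3/2.
Check: g(5) = 3843/2. ✓

g(u) = 2u^4 + 4u^3 + 6u^2 + 4u + 3/2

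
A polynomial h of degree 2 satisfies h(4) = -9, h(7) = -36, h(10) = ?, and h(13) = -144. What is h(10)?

-81

On equispaced nodes a degree-2 polynomial has vanishing third forward difference, so
  - h(4) + 3·h(7) - 3·h(10) + h(13) = 0.
Substituting the known values and solving for h(10):
  -3·h(10) = 243
  h(10) = -81.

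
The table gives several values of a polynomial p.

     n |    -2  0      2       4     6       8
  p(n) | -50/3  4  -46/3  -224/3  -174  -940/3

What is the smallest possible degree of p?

Forward differences of the values at n = -2, 0, 2, 4, 6, 8:
  p  : -50/3  4  -46/3  -224/3  -174  -940/3
  Δ  : 62/3  -58/3  -178/3  -298/3  -418/3
  Δ^2: -40  -40  -40  -40
  Δ^3: 0  0  0
  Δ^4: 0  0
  Δ^5: 0
The second differences are constant (-40) and nonzero, while all higher differences vanish, so the minimal degree is 2.

2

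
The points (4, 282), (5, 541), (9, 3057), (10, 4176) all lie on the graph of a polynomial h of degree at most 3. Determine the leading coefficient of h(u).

Write h(u) = au^3 + bu^2 + cu + d. Substituting each data point gives a linear system:
  64a + 16b + 4c + d = 282
  125a + 25b + 5c + d = 541
  729a + 81b + 9c + d = 3057
  1000a + 100b + 10c + d = 4176
Solving the system yields a = 4, b = 2, c = -3, d = 6.
So h(u) = 4u^3 + 2u^2 - 3u + 6.
The leading coefficient is 4.

4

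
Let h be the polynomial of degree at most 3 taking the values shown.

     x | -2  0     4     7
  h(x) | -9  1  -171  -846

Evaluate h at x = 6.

-545

Write h(x) = ax^3 + bx^2 + cx + d. Substituting each data point gives a linear system:
  -8a + 4b - 2c + d = -9
  d = 1
  64a + 16b + 4c + d = -171
  343a + 49b + 7c + d = -846
Solving the system yields a = -2, b = -4, c = 5, d = 1.
So h(x) = -2x^3 - 4x^2 + 5x + 1.
Then h(6) = -545.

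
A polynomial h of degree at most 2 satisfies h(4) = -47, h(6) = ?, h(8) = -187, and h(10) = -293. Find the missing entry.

On equispaced nodes a degree-2 polynomial has vanishing third forward difference, so
  - h(4) + 3·h(6) - 3·h(8) + h(10) = 0.
Substituting the known values and solving for h(6):
  3·h(6) = -315
  h(6) = -105.

-105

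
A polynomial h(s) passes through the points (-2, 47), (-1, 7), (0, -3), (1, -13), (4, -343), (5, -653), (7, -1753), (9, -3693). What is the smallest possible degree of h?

Divided differences on the nodes -2, -1, 0, 1, 4, 5, 7, 9:
  order 0: 47  7  -3  -13  -343  -653  -1753  -3693
  order 1: -40  -10  -10  -110  -310  -550  -970
  order 2: 15  0  -25  -50  -80  -105
  order 3: -5  -5  -5  -5  -5
  order 4: 0  0  0  0
  order 5: 0  0  0
  order 6: 0  0
  order 7: 0
The order-3 divided differences are all -5 (nonzero) and every higher order vanishes, so the data lies on a polynomial of degree exactly 3.

3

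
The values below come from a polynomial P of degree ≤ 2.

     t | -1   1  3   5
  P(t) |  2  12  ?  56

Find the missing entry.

30

On equispaced nodes a degree-2 polynomial has vanishing third forward difference, so
  - P(-1) + 3·P(1) - 3·P(3) + P(5) = 0.
Substituting the known values and solving for P(3):
  -3·P(3) = -90
  P(3) = 30.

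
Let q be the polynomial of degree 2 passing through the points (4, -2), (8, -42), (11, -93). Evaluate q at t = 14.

Using the Lagrange interpolation formula with nodes 4, 8, 11:
  L_0(t) = (t - 8)(t - 11) / 28
  L_1(t) = (t - 4)(t - 11) / -12
  L_2(t) = (t - 4)(t - 8) / 21
Then q(t) = -2·L_0(t) - 42·L_1(t) - 93·L_2(t).
Expanding and collecting terms gives q(t) = -t^2 + 2t + 6.
Evaluating at t = 14: q(14) = -162.

-162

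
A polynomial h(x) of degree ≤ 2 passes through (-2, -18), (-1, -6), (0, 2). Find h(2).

6

Forward differences of the values at x = -2, -1, 0:
  h  : -18  -6  2
  Δ  : 12  8
  Δ^2: -4
The second differences are constant, confirming degree 2.
Interpolating (Newton forward form) and evaluating at x = 2 gives h(2) = 6.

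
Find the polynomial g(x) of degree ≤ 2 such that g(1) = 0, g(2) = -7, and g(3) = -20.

g(x) = -3x^2 + 2x + 1

Write g(x) = ax^2 + bx + c. Substituting each data point gives a linear system:
  a + b + c = 0
  4a + 2b + c = -7
  9a + 3b + c = -20
Solving the system yields a = -3, b = 2, c = 1.
So g(x) = -3x² + 2x + 1.
Check: g(1) = 0. ✓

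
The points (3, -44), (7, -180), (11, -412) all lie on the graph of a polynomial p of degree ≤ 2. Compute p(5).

-100

Using the Lagrange interpolation formula with nodes 3, 7, 11:
  L_0(x) = (x - 7)(x - 11) / 32
  L_1(x) = (x - 3)(x - 11) / -16
  L_2(x) = (x - 3)(x - 7) / 32
Then p(x) = -44·L_0(x) - 180·L_1(x) - 412·L_2(x).
Expanding and collecting terms gives p(x) = -3x^2 - 4x - 5.
Evaluating at x = 5: p(5) = -100.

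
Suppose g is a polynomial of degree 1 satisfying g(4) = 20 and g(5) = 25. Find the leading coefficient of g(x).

Write g(x) = ax + b. Substituting each data point gives a linear system:
  4a + b = 20
  5a + b = 25
Solving the system yields a = 5, b = 0.
So g(x) = 5x.
The leading coefficient is 5.

5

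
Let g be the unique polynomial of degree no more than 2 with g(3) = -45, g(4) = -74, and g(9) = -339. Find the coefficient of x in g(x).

Write g(x) = ax^2 + bx + c. Substituting each data point gives a linear system:
  9a + 3b + c = -45
  16a + 4b + c = -74
  81a + 9b + c = -339
Solving the system yields a = -4, b = -1, c = -6.
So g(x) = -4x^2 - x - 6.
The coefficient of x is -1.

-1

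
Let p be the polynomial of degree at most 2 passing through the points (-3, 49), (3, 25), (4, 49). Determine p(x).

p(x) = 4x^2 - 4x + 1

Using the Lagrange interpolation formula with nodes -3, 3, 4:
  L_0(x) = (x - 3)(x - 4) / 42
  L_1(x) = (x + 3)(x - 4) / -6
  L_2(x) = (x + 3)(x - 3) / 7
Then p(x) = 49·L_0(x) + 25·L_1(x) + 49·L_2(x).
Expanding and collecting terms gives p(x) = 4x^2 - 4x + 1.
Check: p(-3) = 49. ✓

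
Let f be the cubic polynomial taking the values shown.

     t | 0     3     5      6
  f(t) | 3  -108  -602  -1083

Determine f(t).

f(t) = -6t^3 + 6t^2 - t + 3

Write f(t) = at^3 + bt^2 + ct + d. Substituting each data point gives a linear system:
  d = 3
  27a + 9b + 3c + d = -108
  125a + 25b + 5c + d = -602
  216a + 36b + 6c + d = -1083
Solving the system yields a = -6, b = 6, c = -1, d = 3.
So f(t) = -6t³ + 6t² - t + 3.
Check: f(6) = -1083. ✓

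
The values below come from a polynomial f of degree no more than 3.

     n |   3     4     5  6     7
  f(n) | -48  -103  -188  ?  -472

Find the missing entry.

On equispaced nodes a degree-3 polynomial has vanishing fourth forward difference, so
  f(3) - 4·f(4) + 6·f(5) - 4·f(6) + f(7) = 0.
Substituting the known values and solving for f(6):
  -4·f(6) = 1236
  f(6) = -309.

-309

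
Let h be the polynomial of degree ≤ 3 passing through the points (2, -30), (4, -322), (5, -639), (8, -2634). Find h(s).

Write h(s) = as^3 + bs^2 + cs + d. Substituting each data point gives a linear system:
  8a + 4b + 2c + d = -30
  64a + 16b + 4c + d = -322
  125a + 25b + 5c + d = -639
  512a + 64b + 8c + d = -2634
Solving the system yields a = -5, b = -2, c = 6, d = 6.
So h(s) = -5s^3 - 2s^2 + 6s + 6.
Check: h(4) = -322. ✓

h(s) = -5s^3 - 2s^2 + 6s + 6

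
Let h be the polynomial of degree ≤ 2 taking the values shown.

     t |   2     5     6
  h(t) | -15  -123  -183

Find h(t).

h(t) = -6t^2 + 6t - 3

Write h(t) = at^2 + bt + c. Substituting each data point gives a linear system:
  4a + 2b + c = -15
  25a + 5b + c = -123
  36a + 6b + c = -183
Solving the system yields a = -6, b = 6, c = -3.
So h(t) = -6t^2 + 6t - 3.
Check: h(6) = -183. ✓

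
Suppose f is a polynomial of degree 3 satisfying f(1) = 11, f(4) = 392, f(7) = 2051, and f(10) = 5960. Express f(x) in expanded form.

f(x) = 6x^3 - x^2 + 6x

Write f(x) = ax^3 + bx^2 + cx + d. Substituting each data point gives a linear system:
  a + b + c + d = 11
  64a + 16b + 4c + d = 392
  343a + 49b + 7c + d = 2051
  1000a + 100b + 10c + d = 5960
Solving the system yields a = 6, b = -1, c = 6, d = 0.
So f(x) = 6x^3 - x^2 + 6x.
Check: f(4) = 392. ✓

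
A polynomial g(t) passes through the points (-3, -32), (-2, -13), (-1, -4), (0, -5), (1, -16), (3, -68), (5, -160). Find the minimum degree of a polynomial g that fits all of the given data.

2

Divided differences on the nodes -3, -2, -1, 0, 1, 3, 5:
  order 0: -32  -13  -4  -5  -16  -68  -160
  order 1: 19  9  -1  -11  -26  -46
  order 2: -5  -5  -5  -5  -5
  order 3: 0  0  0  0
  order 4: 0  0  0
  order 5: 0  0
  order 6: 0
The order-2 divided differences are all -5 (nonzero) and every higher order vanishes, so the data lies on a polynomial of degree exactly 2.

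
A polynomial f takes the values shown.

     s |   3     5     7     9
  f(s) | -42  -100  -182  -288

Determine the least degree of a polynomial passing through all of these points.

Forward differences of the values at s = 3, 5, 7, 9:
  f  : -42  -100  -182  -288
  Δ  : -58  -82  -106
  Δ^2: -24  -24
  Δ^3: 0
The second differences are constant (-24) and nonzero, while all higher differences vanish, so the minimal degree is 2.

2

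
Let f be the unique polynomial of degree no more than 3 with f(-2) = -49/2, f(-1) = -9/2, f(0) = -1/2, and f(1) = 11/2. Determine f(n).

f(n) = 3n^3 + n^2 + 2n - 1/2

Using the Lagrange interpolation formula with nodes -2, -1, 0, 1:
  L_0(n) = (n + 1)n(n - 1) / -6
  L_1(n) = (n + 2)n(n - 1) / 2
  L_2(n) = (n + 2)(n + 1)(n - 1) / -2
  L_3(n) = (n + 2)(n + 1)n / 6
Then f(n) = -49/2·L_0(n) - 9/2·L_1(n) - 1/2·L_2(n) + 11/2·L_3(n).
Expanding and collecting terms gives f(n) = 3n^3 + n^2 + 2n - 1/2.
Check: f(-1) = -9/2. ✓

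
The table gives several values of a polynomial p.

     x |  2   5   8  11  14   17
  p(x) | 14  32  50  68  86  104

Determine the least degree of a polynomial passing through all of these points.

1

Forward differences of the values at x = 2, 5, 8, 11, 14, 17:
  p  : 14  32  50  68  86  104
  Δ  : 18  18  18  18  18
  Δ^2: 0  0  0  0
  Δ^3: 0  0  0
  Δ^4: 0  0
  Δ^5: 0
The first differences are constant (18) and nonzero, while all higher differences vanish, so the minimal degree is 1.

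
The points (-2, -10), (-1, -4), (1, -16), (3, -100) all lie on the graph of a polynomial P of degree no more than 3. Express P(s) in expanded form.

P(s) = -s^3 - 6s^2 - 5s - 4

Using the Lagrange interpolation formula with nodes -2, -1, 1, 3:
  L_0(s) = (s + 1)(s - 1)(s - 3) / -15
  L_1(s) = (s + 2)(s - 1)(s - 3) / 8
  L_2(s) = (s + 2)(s + 1)(s - 3) / -12
  L_3(s) = (s + 2)(s + 1)(s - 1) / 40
Then P(s) = -10·L_0(s) - 4·L_1(s) - 16·L_2(s) - 100·L_3(s).
Expanding and collecting terms gives P(s) = -s^3 - 6s^2 - 5s - 4.
Check: P(3) = -100. ✓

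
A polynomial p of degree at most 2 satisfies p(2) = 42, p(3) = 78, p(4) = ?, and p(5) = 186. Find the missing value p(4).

126

The 3 known points determine the degree-2 polynomial uniquely.
Write p(n) = an^2 + bn + c. Substituting each data point gives a linear system:
  4a + 2b + c = 42
  9a + 3b + c = 78
  25a + 5b + c = 186
Solving the system yields a = 6, b = 6, c = 6.
So p(n) = 6n^2 + 6n + 6.
Then p(4) = 126.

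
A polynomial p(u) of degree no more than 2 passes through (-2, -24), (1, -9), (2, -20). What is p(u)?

Write p(u) = au^2 + bu + c. Substituting each data point gives a linear system:
  4a - 2b + c = -24
  a + b + c = -9
  4a + 2b + c = -20
Solving the system yields a = -4, b = 1, c = -6.
So p(u) = -4u^2 + u - 6.
Check: p(2) = -20. ✓

p(u) = -4u^2 + u - 6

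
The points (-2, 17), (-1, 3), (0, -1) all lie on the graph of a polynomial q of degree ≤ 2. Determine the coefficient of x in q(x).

Write q(x) = ax^2 + bx + c. Substituting each data point gives a linear system:
  4a - 2b + c = 17
  a - b + c = 3
  c = -1
Solving the system yields a = 5, b = 1, c = -1.
So q(x) = 5x² + x - 1.
The coefficient of x is 1.

1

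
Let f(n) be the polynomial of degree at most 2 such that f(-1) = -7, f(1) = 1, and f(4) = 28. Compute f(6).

Using the Lagrange interpolation formula with nodes -1, 1, 4:
  L_0(n) = (n - 1)(n - 4) / 10
  L_1(n) = (n + 1)(n - 4) / -6
  L_2(n) = (n + 1)(n - 1) / 15
Then f(n) = -7·L_0(n) + 1·L_1(n) + 28·L_2(n).
Expanding and collecting terms gives f(n) = n² + 4n - 4.
Evaluating at n = 6: f(6) = 56.

56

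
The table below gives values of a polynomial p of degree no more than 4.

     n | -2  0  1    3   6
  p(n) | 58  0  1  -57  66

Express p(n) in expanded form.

p(n) = n^4 - 6n^3 + n^2 + 5n

Write p(n) = an^4 + bn^3 + cn^2 + dn + e. Substituting each data point gives a linear system:
  16a - 8b + 4c - 2d + e = 58
  e = 0
  a + b + c + d + e = 1
  81a + 27b + 9c + 3d + e = -57
  1296a + 216b + 36c + 6d + e = 66
Solving the system yields a = 1, b = -6, c = 1, d = 5, e = 0.
So p(n) = n⁴ - 6n³ + n² + 5n.
Check: p(6) = 66. ✓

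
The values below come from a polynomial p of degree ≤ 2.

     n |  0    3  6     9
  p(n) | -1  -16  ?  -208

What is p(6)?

The 3 known points determine the degree-2 polynomial uniquely.
Write p(n) = an^2 + bn + c. Substituting each data point gives a linear system:
  c = -1
  9a + 3b + c = -16
  81a + 9b + c = -208
Solving the system yields a = -3, b = 4, c = -1.
So p(n) = -3n² + 4n - 1.
Then p(6) = -85.

-85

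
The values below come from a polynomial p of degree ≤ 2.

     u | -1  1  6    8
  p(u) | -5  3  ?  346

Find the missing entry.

198

The 3 known points determine the degree-2 polynomial uniquely.
Write p(u) = au^2 + bu + c. Substituting each data point gives a linear system:
  a - b + c = -5
  a + b + c = 3
  64a + 8b + c = 346
Solving the system yields a = 5, b = 4, c = -6.
So p(u) = 5u² + 4u - 6.
Then p(6) = 198.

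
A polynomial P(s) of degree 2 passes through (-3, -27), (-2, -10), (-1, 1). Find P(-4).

Forward differences of the values at s = -3, -2, -1:
  P  : -27  -10  1
  Δ  : 17  11
  Δ^2: -6
The second differences are constant, confirming degree 2.
Interpolating (Newton forward form) and evaluating at s = -4 gives P(-4) = -50.

-50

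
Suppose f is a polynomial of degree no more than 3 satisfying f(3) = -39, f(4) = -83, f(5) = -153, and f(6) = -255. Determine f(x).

Using the Lagrange interpolation formula with nodes 3, 4, 5, 6:
  L_0(x) = (x - 4)(x - 5)(x - 6) / -6
  L_1(x) = (x - 3)(x - 5)(x - 6) / 2
  L_2(x) = (x - 3)(x - 4)(x - 6) / -2
  L_3(x) = (x - 3)(x - 4)(x - 5) / 6
Then f(x) = -39·L_0(x) - 83·L_1(x) - 153·L_2(x) - 255·L_3(x).
Expanding and collecting terms gives f(x) = -x^3 - x^2 - 3.
Check: f(4) = -83. ✓

f(x) = -x^3 - x^2 - 3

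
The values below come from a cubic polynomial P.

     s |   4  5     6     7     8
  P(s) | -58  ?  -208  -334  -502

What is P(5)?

The 4 known points determine the degree-3 polynomial uniquely.
Write P(s) = as^3 + bs^2 + cs + d. Substituting each data point gives a linear system:
  64a + 16b + 4c + d = -58
  216a + 36b + 6c + d = -208
  343a + 49b + 7c + d = -334
  512a + 64b + 8c + d = -502
Solving the system yields a = -1, b = 0, c = 1, d = 2.
So P(s) = -s³ + s + 2.
Then P(5) = -118.

-118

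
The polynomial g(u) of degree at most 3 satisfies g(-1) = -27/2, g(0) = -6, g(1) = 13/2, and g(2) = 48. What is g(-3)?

Write g(u) = au^3 + bu^2 + cu + d. Substituting each data point gives a linear system:
  -a + b - c + d = -27/2
  d = -6
  a + b + c + d = 13/2
  8a + 4b + 2c + d = 48
Solving the system yields a = 4, b = 5/2, c = 6, d = -6.
So g(u) = 4u^3 + (5/2)u^2 + 6u - 6.
Then g(-3) = -219/2.

-219/2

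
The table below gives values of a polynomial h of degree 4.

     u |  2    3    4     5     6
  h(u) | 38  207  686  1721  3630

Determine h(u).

Write h(u) = au^4 + bu^3 + cu^2 + du + e. Substituting each data point gives a linear system:
  16a + 8b + 4c + 2d + e = 38
  81a + 27b + 9c + 3d + e = 207
  256a + 64b + 16c + 4d + e = 686
  625a + 125b + 25c + 5d + e = 1721
  1296a + 216b + 36c + 6d + e = 3630
Solving the system yields a = 3, b = -1, c = -1, d = -2, e = 6.
So h(u) = 3u^4 - u^3 - u^2 - 2u + 6.
Check: h(6) = 3630. ✓

h(u) = 3u^4 - u^3 - u^2 - 2u + 6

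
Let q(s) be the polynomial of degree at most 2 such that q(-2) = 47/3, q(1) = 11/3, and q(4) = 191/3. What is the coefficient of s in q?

Write q(s) = as^2 + bs + c. Substituting each data point gives a linear system:
  4a - 2b + c = 47/3
  a + b + c = 11/3
  16a + 4b + c = 191/3
Solving the system yields a = 4, b = 0, c = -1/3.
So q(s) = 4s^2 - 1/3.
The coefficient of s is 0.

0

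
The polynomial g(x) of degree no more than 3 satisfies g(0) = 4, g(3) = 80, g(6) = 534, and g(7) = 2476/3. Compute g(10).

6862/3

Write g(x) = ax^3 + bx^2 + cx + d. Substituting each data point gives a linear system:
  d = 4
  27a + 9b + 3c + d = 80
  216a + 36b + 6c + d = 534
  343a + 49b + 7c + d = 2476/3
Solving the system yields a = 2, b = 3, c = -5/3, d = 4.
So g(x) = 2x^3 + 3x^2 - (5/3)x + 4.
Then g(10) = 6862/3.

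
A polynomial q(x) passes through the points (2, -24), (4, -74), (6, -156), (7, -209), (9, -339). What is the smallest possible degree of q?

2

Divided differences on the nodes 2, 4, 6, 7, 9:
  order 0: -24  -74  -156  -209  -339
  order 1: -25  -41  -53  -65
  order 2: -4  -4  -4
  order 3: 0  0
  order 4: 0
The order-2 divided differences are all -4 (nonzero) and every higher order vanishes, so the data lies on a polynomial of degree exactly 2.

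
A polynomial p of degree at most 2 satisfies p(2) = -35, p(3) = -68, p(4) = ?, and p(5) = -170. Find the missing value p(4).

The 3 known points determine the degree-2 polynomial uniquely.
Write p(s) = as^2 + bs + c. Substituting each data point gives a linear system:
  4a + 2b + c = -35
  9a + 3b + c = -68
  25a + 5b + c = -170
Solving the system yields a = -6, b = -3, c = -5.
So p(s) = -6s^2 - 3s - 5.
Then p(4) = -113.

-113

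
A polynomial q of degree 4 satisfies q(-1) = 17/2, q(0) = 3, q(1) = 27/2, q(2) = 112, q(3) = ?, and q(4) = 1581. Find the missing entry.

1029/2

On equispaced nodes a degree-4 polynomial has vanishing fifth forward difference, so
  - q(-1) + 5·q(0) - 10·q(1) + 10·q(2) - 5·q(3) + q(4) = 0.
Substituting the known values and solving for q(3):
  -5·q(3) = -5145/2
  q(3) = 1029/2.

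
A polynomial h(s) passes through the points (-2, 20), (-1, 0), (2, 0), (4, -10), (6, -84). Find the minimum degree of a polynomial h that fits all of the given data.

Divided differences on the nodes -2, -1, 2, 4, 6:
  order 0: 20  0  0  -10  -84
  order 1: -20  0  -5  -37
  order 2: 5  -1  -8
  order 3: -1  -1
  order 4: 0
The order-3 divided differences are all -1 (nonzero) and every higher order vanishes, so the data lies on a polynomial of degree exactly 3.

3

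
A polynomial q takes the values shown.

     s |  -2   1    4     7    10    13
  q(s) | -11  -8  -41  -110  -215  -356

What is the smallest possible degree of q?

2

Forward differences of the values at s = -2, 1, 4, 7, 10, 13:
  q  : -11  -8  -41  -110  -215  -356
  Δ  : 3  -33  -69  -105  -141
  Δ^2: -36  -36  -36  -36
  Δ^3: 0  0  0
  Δ^4: 0  0
  Δ^5: 0
The second differences are constant (-36) and nonzero, while all higher differences vanish, so the minimal degree is 2.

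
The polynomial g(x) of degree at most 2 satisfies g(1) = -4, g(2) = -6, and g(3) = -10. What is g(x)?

g(x) = -x^2 + x - 4

Using the Lagrange interpolation formula with nodes 1, 2, 3:
  L_0(x) = (x - 2)(x - 3) / 2
  L_1(x) = (x - 1)(x - 3) / -1
  L_2(x) = (x - 1)(x - 2) / 2
Then g(x) = -4·L_0(x) - 6·L_1(x) - 10·L_2(x).
Expanding and collecting terms gives g(x) = -x^2 + x - 4.
Check: g(1) = -4. ✓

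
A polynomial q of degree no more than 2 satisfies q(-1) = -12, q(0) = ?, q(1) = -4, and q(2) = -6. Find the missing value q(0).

-6

On equispaced nodes a degree-2 polynomial has vanishing third forward difference, so
  - q(-1) + 3·q(0) - 3·q(1) + q(2) = 0.
Substituting the known values and solving for q(0):
  3·q(0) = -18
  q(0) = -6.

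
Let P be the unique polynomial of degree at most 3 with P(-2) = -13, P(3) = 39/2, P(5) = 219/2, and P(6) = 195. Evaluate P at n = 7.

Write P(n) = an^3 + bn^2 + cn + d. Substituting each data point gives a linear system:
  -8a + 4b - 2c + d = -13
  27a + 9b + 3c + d = 39/2
  125a + 25b + 5c + d = 219/2
  216a + 36b + 6c + d = 195
Solving the system yields a = 1, b = -1/2, c = 0, d = -3.
So P(n) = n^3 - (1/2)n^2 - 3.
Then P(7) = 631/2.

631/2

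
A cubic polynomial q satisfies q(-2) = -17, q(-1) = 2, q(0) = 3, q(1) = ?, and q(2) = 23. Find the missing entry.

On equispaced nodes a degree-3 polynomial has vanishing fourth forward difference, so
  q(-2) - 4·q(-1) + 6·q(0) - 4·q(1) + q(2) = 0.
Substituting the known values and solving for q(1):
  -4·q(1) = -16
  q(1) = 4.

4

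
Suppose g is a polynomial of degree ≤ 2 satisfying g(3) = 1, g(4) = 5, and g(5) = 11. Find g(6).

19

Forward differences of the values at s = 3, 4, 5:
  g  : 1  5  11
  Δ  : 4  6
  Δ^2: 2
The second differences are constant, confirming degree 2.
Interpolating (Newton forward form) and evaluating at s = 6 gives g(6) = 19.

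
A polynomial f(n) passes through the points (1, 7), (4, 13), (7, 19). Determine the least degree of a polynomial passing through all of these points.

1

Forward differences of the values at n = 1, 4, 7:
  f  : 7  13  19
  Δ  : 6  6
  Δ^2: 0
The first differences are constant (6) and nonzero, while all higher differences vanish, so the minimal degree is 1.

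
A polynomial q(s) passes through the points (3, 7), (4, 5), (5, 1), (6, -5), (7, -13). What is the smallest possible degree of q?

Forward differences of the values at s = 3, 4, 5, 6, 7:
  q  : 7  5  1  -5  -13
  Δ  : -2  -4  -6  -8
  Δ^2: -2  -2  -2
  Δ^3: 0  0
  Δ^4: 0
The second differences are constant (-2) and nonzero, while all higher differences vanish, so the minimal degree is 2.

2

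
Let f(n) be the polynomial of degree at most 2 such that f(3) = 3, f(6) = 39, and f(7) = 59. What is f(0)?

3

Using the Lagrange interpolation formula with nodes 3, 6, 7:
  L_0(n) = (n - 6)(n - 7) / 12
  L_1(n) = (n - 3)(n - 7) / -3
  L_2(n) = (n - 3)(n - 6) / 4
Then f(n) = 3·L_0(n) + 39·L_1(n) + 59·L_2(n).
Expanding and collecting terms gives f(n) = 2n^2 - 6n + 3.
Evaluating at n = 0: f(0) = 3.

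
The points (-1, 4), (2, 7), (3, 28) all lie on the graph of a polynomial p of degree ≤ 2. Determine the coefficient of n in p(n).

Write p(n) = an^2 + bn + c. Substituting each data point gives a linear system:
  a - b + c = 4
  4a + 2b + c = 7
  9a + 3b + c = 28
Solving the system yields a = 5, b = -4, c = -5.
So p(n) = 5n^2 - 4n - 5.
The coefficient of n is -4.

-4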